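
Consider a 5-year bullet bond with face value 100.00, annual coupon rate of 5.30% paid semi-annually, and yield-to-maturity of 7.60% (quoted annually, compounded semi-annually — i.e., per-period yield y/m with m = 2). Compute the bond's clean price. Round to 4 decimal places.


Coupon per period c = face * coupon_rate / m = 2.650000
Periods per year m = 2; per-period yield y/m = 0.038000
Number of cashflows N = 10
Cashflows (t years, CF_t, discount factor 1/(1+y/m)^(m*t), PV):
  t = 0.5000: CF_t = 2.650000, DF = 0.963391, PV = 2.552987
  t = 1.0000: CF_t = 2.650000, DF = 0.928122, PV = 2.459525
  t = 1.5000: CF_t = 2.650000, DF = 0.894145, PV = 2.369484
  t = 2.0000: CF_t = 2.650000, DF = 0.861411, PV = 2.282740
  t = 2.5000: CF_t = 2.650000, DF = 0.829876, PV = 2.199172
  t = 3.0000: CF_t = 2.650000, DF = 0.799495, PV = 2.118662
  t = 3.5000: CF_t = 2.650000, DF = 0.770227, PV = 2.041101
  t = 4.0000: CF_t = 2.650000, DF = 0.742030, PV = 1.966378
  t = 4.5000: CF_t = 2.650000, DF = 0.714865, PV = 1.894391
  t = 5.0000: CF_t = 102.650000, DF = 0.688694, PV = 70.694466
Price P = sum_t PV_t = 90.578905

Answer: Price = 90.5789


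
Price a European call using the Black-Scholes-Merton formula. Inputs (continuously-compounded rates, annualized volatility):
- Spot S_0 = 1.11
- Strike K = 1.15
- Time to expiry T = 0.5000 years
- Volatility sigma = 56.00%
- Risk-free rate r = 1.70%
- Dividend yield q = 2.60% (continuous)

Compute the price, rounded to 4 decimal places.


Answer: Price = 0.1540

Derivation:
d1 = (ln(S/K) + (r - q + 0.5*sigma^2) * T) / (sigma * sqrt(T)) = 0.09722232
d2 = d1 - sigma * sqrt(T) = -0.29875748
exp(-rT) = 0.99153602; exp(-qT) = 0.98708414
C = S_0 * exp(-qT) * N(d1) - K * exp(-rT) * N(d2)
N(d1) = 0.53872508; N(d2) = 0.38256255
C = 1.1100 * 0.98708414 * 0.53872508 - 1.1500 * 0.99153602 * 0.38256255 = 0.1540


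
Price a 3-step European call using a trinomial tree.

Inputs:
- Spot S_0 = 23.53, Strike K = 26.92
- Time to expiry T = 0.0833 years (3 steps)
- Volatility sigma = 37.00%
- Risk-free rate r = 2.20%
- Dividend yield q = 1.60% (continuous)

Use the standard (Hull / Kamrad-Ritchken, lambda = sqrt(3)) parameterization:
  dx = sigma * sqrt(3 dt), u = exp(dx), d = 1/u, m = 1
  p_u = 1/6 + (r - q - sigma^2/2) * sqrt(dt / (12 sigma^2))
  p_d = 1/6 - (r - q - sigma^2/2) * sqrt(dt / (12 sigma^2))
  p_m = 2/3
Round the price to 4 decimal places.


dt = T/N = 0.027767; dx = sigma*sqrt(3*dt) = 0.106788
u = exp(dx) = 1.112699; d = 1/u = 0.898716
p_u = 0.158548, p_m = 0.666667, p_d = 0.174786
Discount per step: exp(-r*dt) = 0.999389
Stock lattice S(k, j) with j the centered position index:
  k=0: S(0,+0) = 23.5300
  k=1: S(1,-1) = 21.1468; S(1,+0) = 23.5300; S(1,+1) = 26.1818
  k=2: S(2,-2) = 19.0049; S(2,-1) = 21.1468; S(2,+0) = 23.5300; S(2,+1) = 26.1818; S(2,+2) = 29.1325
  k=3: S(3,-3) = 17.0800; S(3,-2) = 19.0049; S(3,-1) = 21.1468; S(3,+0) = 23.5300; S(3,+1) = 26.1818; S(3,+2) = 29.1325; S(3,+3) = 32.4157
Terminal payoffs V(N, j) = max(S_T - K, 0):
  V(3,-3) = 0.000000; V(3,-2) = 0.000000; V(3,-1) = 0.000000; V(3,+0) = 0.000000; V(3,+1) = 0.000000; V(3,+2) = 2.212462; V(3,+3) = 5.495656
Backward induction: V(k, j) = exp(-r*dt) * [p_u * V(k+1, j+1) + p_m * V(k+1, j) + p_d * V(k+1, j-1)]
  V(2,-2) = exp(-r*dt) * [p_u*0.000000 + p_m*0.000000 + p_d*0.000000] = 0.000000
  V(2,-1) = exp(-r*dt) * [p_u*0.000000 + p_m*0.000000 + p_d*0.000000] = 0.000000
  V(2,+0) = exp(-r*dt) * [p_u*0.000000 + p_m*0.000000 + p_d*0.000000] = 0.000000
  V(2,+1) = exp(-r*dt) * [p_u*2.212462 + p_m*0.000000 + p_d*0.000000] = 0.350566
  V(2,+2) = exp(-r*dt) * [p_u*5.495656 + p_m*2.212462 + p_d*0.000000] = 2.344865
  V(1,-1) = exp(-r*dt) * [p_u*0.000000 + p_m*0.000000 + p_d*0.000000] = 0.000000
  V(1,+0) = exp(-r*dt) * [p_u*0.350566 + p_m*0.000000 + p_d*0.000000] = 0.055548
  V(1,+1) = exp(-r*dt) * [p_u*2.344865 + p_m*0.350566 + p_d*0.000000] = 0.605114
  V(0,+0) = exp(-r*dt) * [p_u*0.605114 + p_m*0.055548 + p_d*0.000000] = 0.132890

Answer: Price = V(0,0) = 0.1329


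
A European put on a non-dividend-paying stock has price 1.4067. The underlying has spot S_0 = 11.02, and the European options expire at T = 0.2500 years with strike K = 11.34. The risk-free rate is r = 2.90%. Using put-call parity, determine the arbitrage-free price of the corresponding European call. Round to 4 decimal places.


Put-call parity: C - P = S_0 * exp(-qT) - K * exp(-rT).
S_0 * exp(-qT) = 11.0200 * 1.00000000 = 11.02000000
K * exp(-rT) = 11.3400 * 0.99277622 = 11.25808231
C = P + S*exp(-qT) - K*exp(-rT)
C = 1.4067 + 11.02000000 - 11.25808231 = 1.1686

Answer: Call price = 1.1686


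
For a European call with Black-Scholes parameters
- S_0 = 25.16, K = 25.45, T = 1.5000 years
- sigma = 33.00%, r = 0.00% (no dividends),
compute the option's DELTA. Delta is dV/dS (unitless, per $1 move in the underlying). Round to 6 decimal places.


Answer: Delta = 0.568960

Derivation:
d1 = 0.1737274344; d2 = -0.2304383731
phi(d1) = 0.3929671950; exp(-qT) = 1.0000000000; exp(-rT) = 1.0000000000
N(d1) = 0.5689601621
Delta = exp(-qT) * N(d1) = 1.0000000000 * 0.5689601621 = 0.568960


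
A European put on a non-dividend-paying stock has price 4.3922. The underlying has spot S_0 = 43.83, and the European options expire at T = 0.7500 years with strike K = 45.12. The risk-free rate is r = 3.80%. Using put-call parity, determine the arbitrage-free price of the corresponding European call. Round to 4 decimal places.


Put-call parity: C - P = S_0 * exp(-qT) - K * exp(-rT).
S_0 * exp(-qT) = 43.8300 * 1.00000000 = 43.83000000
K * exp(-rT) = 45.1200 * 0.97190229 = 43.85223151
C = P + S*exp(-qT) - K*exp(-rT)
C = 4.3922 + 43.83000000 - 43.85223151 = 4.3700

Answer: Call price = 4.3700


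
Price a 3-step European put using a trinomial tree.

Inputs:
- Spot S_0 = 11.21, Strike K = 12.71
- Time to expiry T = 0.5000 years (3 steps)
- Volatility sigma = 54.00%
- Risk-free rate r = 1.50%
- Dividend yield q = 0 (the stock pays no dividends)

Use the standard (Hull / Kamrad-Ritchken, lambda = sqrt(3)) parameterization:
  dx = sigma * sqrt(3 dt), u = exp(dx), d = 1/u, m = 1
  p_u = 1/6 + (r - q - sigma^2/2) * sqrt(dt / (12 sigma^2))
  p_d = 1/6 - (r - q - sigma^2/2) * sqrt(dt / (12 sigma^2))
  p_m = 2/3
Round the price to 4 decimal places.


dt = T/N = 0.166667; dx = sigma*sqrt(3*dt) = 0.381838
u = exp(dx) = 1.464974; d = 1/u = 0.682606
p_u = 0.138121, p_m = 0.666667, p_d = 0.195213
Discount per step: exp(-r*dt) = 0.997503
Stock lattice S(k, j) with j the centered position index:
  k=0: S(0,+0) = 11.2100
  k=1: S(1,-1) = 7.6520; S(1,+0) = 11.2100; S(1,+1) = 16.4224
  k=2: S(2,-2) = 5.2233; S(2,-1) = 7.6520; S(2,+0) = 11.2100; S(2,+1) = 16.4224; S(2,+2) = 24.0583
  k=3: S(3,-3) = 3.5655; S(3,-2) = 5.2233; S(3,-1) = 7.6520; S(3,+0) = 11.2100; S(3,+1) = 16.4224; S(3,+2) = 24.0583; S(3,+3) = 35.2448
Terminal payoffs V(N, j) = max(K - S_T, 0):
  V(3,-3) = 9.144539; V(3,-2) = 7.486692; V(3,-1) = 5.057988; V(3,+0) = 1.500000; V(3,+1) = 0.000000; V(3,+2) = 0.000000; V(3,+3) = 0.000000
Backward induction: V(k, j) = exp(-r*dt) * [p_u * V(k+1, j+1) + p_m * V(k+1, j) + p_d * V(k+1, j-1)]
  V(2,-2) = exp(-r*dt) * [p_u*5.057988 + p_m*7.486692 + p_d*9.144539] = 7.456207
  V(2,-1) = exp(-r*dt) * [p_u*1.500000 + p_m*5.057988 + p_d*7.486692] = 5.028085
  V(2,+0) = exp(-r*dt) * [p_u*0.000000 + p_m*1.500000 + p_d*5.057988] = 1.982422
  V(2,+1) = exp(-r*dt) * [p_u*0.000000 + p_m*0.000000 + p_d*1.500000] = 0.292088
  V(2,+2) = exp(-r*dt) * [p_u*0.000000 + p_m*0.000000 + p_d*0.000000] = 0.000000
  V(1,-1) = exp(-r*dt) * [p_u*1.982422 + p_m*5.028085 + p_d*7.456207] = 5.068730
  V(1,+0) = exp(-r*dt) * [p_u*0.292088 + p_m*1.982422 + p_d*5.028085] = 2.337653
  V(1,+1) = exp(-r*dt) * [p_u*0.000000 + p_m*0.292088 + p_d*1.982422] = 0.580267
  V(0,+0) = exp(-r*dt) * [p_u*0.580267 + p_m*2.337653 + p_d*5.068730] = 2.621501

Answer: Price = V(0,0) = 2.6215


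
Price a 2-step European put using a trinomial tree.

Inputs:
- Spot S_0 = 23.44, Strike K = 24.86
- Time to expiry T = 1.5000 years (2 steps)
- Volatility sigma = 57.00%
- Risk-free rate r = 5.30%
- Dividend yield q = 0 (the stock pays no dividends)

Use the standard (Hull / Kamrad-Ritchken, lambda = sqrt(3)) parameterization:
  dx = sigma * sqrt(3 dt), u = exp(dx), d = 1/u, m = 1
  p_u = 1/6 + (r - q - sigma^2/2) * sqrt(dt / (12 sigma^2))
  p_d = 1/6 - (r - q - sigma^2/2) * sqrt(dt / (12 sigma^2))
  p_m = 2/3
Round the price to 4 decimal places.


Answer: Price = V(0,0) = 5.4639

Derivation:
dt = T/N = 0.750000; dx = sigma*sqrt(3*dt) = 0.855000
u = exp(dx) = 2.351374; d = 1/u = 0.425283
p_u = 0.118662, p_m = 0.666667, p_d = 0.214671
Discount per step: exp(-r*dt) = 0.961030
Stock lattice S(k, j) with j the centered position index:
  k=0: S(0,+0) = 23.4400
  k=1: S(1,-1) = 9.9686; S(1,+0) = 23.4400; S(1,+1) = 55.1162
  k=2: S(2,-2) = 4.2395; S(2,-1) = 9.9686; S(2,+0) = 23.4400; S(2,+1) = 55.1162; S(2,+2) = 129.5989
Terminal payoffs V(N, j) = max(K - S_T, 0):
  V(2,-2) = 20.620506; V(2,-1) = 14.891362; V(2,+0) = 1.420000; V(2,+1) = 0.000000; V(2,+2) = 0.000000
Backward induction: V(k, j) = exp(-r*dt) * [p_u * V(k+1, j+1) + p_m * V(k+1, j) + p_d * V(k+1, j-1)]
  V(1,-1) = exp(-r*dt) * [p_u*1.420000 + p_m*14.891362 + p_d*20.620506] = 13.956746
  V(1,+0) = exp(-r*dt) * [p_u*0.000000 + p_m*1.420000 + p_d*14.891362] = 3.981941
  V(1,+1) = exp(-r*dt) * [p_u*0.000000 + p_m*0.000000 + p_d*1.420000] = 0.292953
  V(0,+0) = exp(-r*dt) * [p_u*0.292953 + p_m*3.981941 + p_d*13.956746] = 5.463933


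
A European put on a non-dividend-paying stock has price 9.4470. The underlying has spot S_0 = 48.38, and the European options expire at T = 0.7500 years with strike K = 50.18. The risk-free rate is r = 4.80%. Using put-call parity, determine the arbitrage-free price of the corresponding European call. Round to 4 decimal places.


Answer: Call price = 9.4214

Derivation:
Put-call parity: C - P = S_0 * exp(-qT) - K * exp(-rT).
S_0 * exp(-qT) = 48.3800 * 1.00000000 = 48.38000000
K * exp(-rT) = 50.1800 * 0.96464029 = 48.40564993
C = P + S*exp(-qT) - K*exp(-rT)
C = 9.4470 + 48.38000000 - 48.40564993 = 9.4214


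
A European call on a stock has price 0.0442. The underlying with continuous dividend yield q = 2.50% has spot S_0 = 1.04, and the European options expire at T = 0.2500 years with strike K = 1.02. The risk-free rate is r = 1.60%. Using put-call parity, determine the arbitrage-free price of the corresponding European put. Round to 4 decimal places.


Answer: Put price = 0.0266

Derivation:
Put-call parity: C - P = S_0 * exp(-qT) - K * exp(-rT).
S_0 * exp(-qT) = 1.0400 * 0.99376949 = 1.03352027
K * exp(-rT) = 1.0200 * 0.99600799 = 1.01592815
P = C - S*exp(-qT) + K*exp(-rT)
P = 0.0442 - 1.03352027 + 1.01592815 = 0.0266


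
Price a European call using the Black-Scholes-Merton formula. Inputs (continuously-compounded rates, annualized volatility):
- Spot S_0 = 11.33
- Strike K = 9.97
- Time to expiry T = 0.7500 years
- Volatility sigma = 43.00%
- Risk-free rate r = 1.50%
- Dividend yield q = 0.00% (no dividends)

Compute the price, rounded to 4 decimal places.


Answer: Price = 2.4071

Derivation:
d1 = (ln(S/K) + (r - q + 0.5*sigma^2) * T) / (sigma * sqrt(T)) = 0.55979074
d2 = d1 - sigma * sqrt(T) = 0.18739982
exp(-rT) = 0.98881304; exp(-qT) = 1.00000000
C = S_0 * exp(-qT) * N(d1) - K * exp(-rT) * N(d2)
N(d1) = 0.71218891; N(d2) = 0.57432642
C = 11.3300 * 1.00000000 * 0.71218891 - 9.9700 * 0.98881304 * 0.57432642 = 2.4071


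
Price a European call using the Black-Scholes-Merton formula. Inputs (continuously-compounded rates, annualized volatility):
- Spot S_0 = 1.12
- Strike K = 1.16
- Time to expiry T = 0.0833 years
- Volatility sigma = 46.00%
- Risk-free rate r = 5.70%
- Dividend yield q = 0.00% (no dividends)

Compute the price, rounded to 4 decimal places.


d1 = (ln(S/K) + (r - q + 0.5*sigma^2) * T) / (sigma * sqrt(T)) = -0.16216805
d2 = d1 - sigma * sqrt(T) = -0.29493206
exp(-rT) = 0.99526315; exp(-qT) = 1.00000000
C = S_0 * exp(-qT) * N(d1) - K * exp(-rT) * N(d2)
N(d1) = 0.43558676; N(d2) = 0.38402289
C = 1.1200 * 1.00000000 * 0.43558676 - 1.1600 * 0.99526315 * 0.38402289 = 0.0445

Answer: Price = 0.0445


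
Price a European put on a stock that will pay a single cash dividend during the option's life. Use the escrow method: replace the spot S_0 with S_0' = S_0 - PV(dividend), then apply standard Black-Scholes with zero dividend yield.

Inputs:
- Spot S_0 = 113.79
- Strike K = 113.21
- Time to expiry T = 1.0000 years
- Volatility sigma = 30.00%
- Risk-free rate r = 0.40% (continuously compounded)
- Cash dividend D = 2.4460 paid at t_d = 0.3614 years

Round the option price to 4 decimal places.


PV(D) = D * exp(-r * t_d) = 2.4460 * 0.99855544 = 2.44246662
S_0' = S_0 - PV(D) = 113.7900 - 2.44246662 = 111.34753338
d1 = (ln(S_0'/K) + (r + sigma^2/2)*T) / (sigma*sqrt(T)) = 0.10803913
d2 = d1 - sigma*sqrt(T) = -0.19196087
exp(-rT) = 0.99600799
N(-d1) = 0.45698232; N(-d2) = 0.57611357
P = K * exp(-rT) * N(-d2) - S_0' * N(-d1) = 113.2100 * 0.99600799 * 0.57611357 - 111.34753338 * 0.45698232 = 14.0776

Answer: Price = 14.0776


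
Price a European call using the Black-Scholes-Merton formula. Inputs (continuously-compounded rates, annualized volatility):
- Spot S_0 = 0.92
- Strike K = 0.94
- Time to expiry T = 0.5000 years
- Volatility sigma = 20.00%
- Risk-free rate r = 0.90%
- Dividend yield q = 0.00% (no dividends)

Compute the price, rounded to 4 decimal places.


d1 = (ln(S/K) + (r - q + 0.5*sigma^2) * T) / (sigma * sqrt(T)) = -0.04954135
d2 = d1 - sigma * sqrt(T) = -0.19096271
exp(-rT) = 0.99551011; exp(-qT) = 1.00000000
C = S_0 * exp(-qT) * N(d1) - K * exp(-rT) * N(d2)
N(d1) = 0.48024394; N(d2) = 0.42427740
C = 0.9200 * 1.00000000 * 0.48024394 - 0.9400 * 0.99551011 * 0.42427740 = 0.0448

Answer: Price = 0.0448


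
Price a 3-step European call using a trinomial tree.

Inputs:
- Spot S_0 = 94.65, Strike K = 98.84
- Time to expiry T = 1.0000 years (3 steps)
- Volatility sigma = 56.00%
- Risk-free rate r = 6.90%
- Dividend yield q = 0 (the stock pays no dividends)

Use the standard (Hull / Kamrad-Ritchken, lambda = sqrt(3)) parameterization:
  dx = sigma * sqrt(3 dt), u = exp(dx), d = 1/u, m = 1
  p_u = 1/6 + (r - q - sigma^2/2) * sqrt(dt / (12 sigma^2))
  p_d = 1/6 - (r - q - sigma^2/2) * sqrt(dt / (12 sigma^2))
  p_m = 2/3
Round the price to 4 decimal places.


dt = T/N = 0.333333; dx = sigma*sqrt(3*dt) = 0.560000
u = exp(dx) = 1.750673; d = 1/u = 0.571209
p_u = 0.140536, p_m = 0.666667, p_d = 0.192798
Discount per step: exp(-r*dt) = 0.977262
Stock lattice S(k, j) with j the centered position index:
  k=0: S(0,+0) = 94.6500
  k=1: S(1,-1) = 54.0649; S(1,+0) = 94.6500; S(1,+1) = 165.7012
  k=2: S(2,-2) = 30.8824; S(2,-1) = 54.0649; S(2,+0) = 94.6500; S(2,+1) = 165.7012; S(2,+2) = 290.0885
  k=3: S(3,-3) = 17.6403; S(3,-2) = 30.8824; S(3,-1) = 54.0649; S(3,+0) = 94.6500; S(3,+1) = 165.7012; S(3,+2) = 290.0885; S(3,+3) = 507.8499
Terminal payoffs V(N, j) = max(S_T - K, 0):
  V(3,-3) = 0.000000; V(3,-2) = 0.000000; V(3,-1) = 0.000000; V(3,+0) = 0.000000; V(3,+1) = 66.861152; V(3,+2) = 191.248450; V(3,+3) = 409.009873
Backward induction: V(k, j) = exp(-r*dt) * [p_u * V(k+1, j+1) + p_m * V(k+1, j) + p_d * V(k+1, j-1)]
  V(2,-2) = exp(-r*dt) * [p_u*0.000000 + p_m*0.000000 + p_d*0.000000] = 0.000000
  V(2,-1) = exp(-r*dt) * [p_u*0.000000 + p_m*0.000000 + p_d*0.000000] = 0.000000
  V(2,+0) = exp(-r*dt) * [p_u*66.861152 + p_m*0.000000 + p_d*0.000000] = 9.182729
  V(2,+1) = exp(-r*dt) * [p_u*191.248450 + p_m*66.861152 + p_d*0.000000] = 69.826713
  V(2,+2) = exp(-r*dt) * [p_u*409.009873 + p_m*191.248450 + p_d*66.861152] = 193.371057
  V(1,-1) = exp(-r*dt) * [p_u*9.182729 + p_m*0.000000 + p_d*0.000000] = 1.261159
  V(1,+0) = exp(-r*dt) * [p_u*69.826713 + p_m*9.182729 + p_d*0.000000] = 15.572645
  V(1,+1) = exp(-r*dt) * [p_u*193.371057 + p_m*69.826713 + p_d*9.182729] = 73.780474
  V(0,+0) = exp(-r*dt) * [p_u*73.780474 + p_m*15.572645 + p_d*1.261159] = 20.516359

Answer: Price = V(0,0) = 20.5164


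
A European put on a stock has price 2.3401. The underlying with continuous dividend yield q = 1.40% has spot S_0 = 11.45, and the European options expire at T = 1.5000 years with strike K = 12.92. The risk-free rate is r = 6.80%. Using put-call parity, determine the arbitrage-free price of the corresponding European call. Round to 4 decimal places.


Answer: Call price = 1.8850

Derivation:
Put-call parity: C - P = S_0 * exp(-qT) - K * exp(-rT).
S_0 * exp(-qT) = 11.4500 * 0.97921896 = 11.21205714
K * exp(-rT) = 12.9200 * 0.90302955 = 11.66714181
C = P + S*exp(-qT) - K*exp(-rT)
C = 2.3401 + 11.21205714 - 11.66714181 = 1.8850


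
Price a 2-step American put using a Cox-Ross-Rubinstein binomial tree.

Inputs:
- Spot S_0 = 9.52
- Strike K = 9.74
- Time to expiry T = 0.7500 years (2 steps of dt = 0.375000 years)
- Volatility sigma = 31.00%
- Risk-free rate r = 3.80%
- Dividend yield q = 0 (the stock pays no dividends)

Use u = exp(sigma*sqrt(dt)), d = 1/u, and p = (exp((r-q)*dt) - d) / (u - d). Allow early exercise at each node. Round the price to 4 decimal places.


Answer: Price = V(0,0) = 0.9912

Derivation:
dt = T/N = 0.375000
u = exp(sigma*sqrt(dt)) = 1.209051; d = 1/u = 0.827095
p = (exp((r-q)*dt) - d) / (u - d) = 0.490258
Discount per step: exp(-r*dt) = 0.985851
Stock lattice S(k, i) with i counting down-moves:
  k=0: S(0,0) = 9.5200
  k=1: S(1,0) = 11.5102; S(1,1) = 7.8739
  k=2: S(2,0) = 13.9164; S(2,1) = 9.5200; S(2,2) = 6.5125
Terminal payoffs V(N, i) = max(K - S_T, 0):
  V(2,0) = 0.000000; V(2,1) = 0.220000; V(2,2) = 3.227497
Backward induction: V(k, i) = exp(-r*dt) * [p * V(k+1, i) + (1-p) * V(k+1, i+1)]; then take max(V_cont, immediate exercise) for American.
  V(1,0) = exp(-r*dt) * [p*0.000000 + (1-p)*0.220000] = 0.110556; exercise = 0.000000; V(1,0) = max -> 0.110556
  V(1,1) = exp(-r*dt) * [p*0.220000 + (1-p)*3.227497] = 1.728243; exercise = 1.866054; V(1,1) = max -> 1.866054
  V(0,0) = exp(-r*dt) * [p*0.110556 + (1-p)*1.866054] = 0.991181; exercise = 0.220000; V(0,0) = max -> 0.991181


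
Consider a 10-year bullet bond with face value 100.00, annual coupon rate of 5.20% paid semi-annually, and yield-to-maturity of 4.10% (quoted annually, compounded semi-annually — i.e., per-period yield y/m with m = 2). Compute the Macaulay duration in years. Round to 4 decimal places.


Coupon per period c = face * coupon_rate / m = 2.600000
Periods per year m = 2; per-period yield y/m = 0.020500
Number of cashflows N = 20
Cashflows (t years, CF_t, discount factor 1/(1+y/m)^(m*t), PV):
  t = 0.5000: CF_t = 2.600000, DF = 0.979912, PV = 2.547771
  t = 1.0000: CF_t = 2.600000, DF = 0.960227, PV = 2.496591
  t = 1.5000: CF_t = 2.600000, DF = 0.940938, PV = 2.446439
  t = 2.0000: CF_t = 2.600000, DF = 0.922036, PV = 2.397294
  t = 2.5000: CF_t = 2.600000, DF = 0.903514, PV = 2.349137
  t = 3.0000: CF_t = 2.600000, DF = 0.885364, PV = 2.301947
  t = 3.5000: CF_t = 2.600000, DF = 0.867579, PV = 2.255705
  t = 4.0000: CF_t = 2.600000, DF = 0.850151, PV = 2.210392
  t = 4.5000: CF_t = 2.600000, DF = 0.833073, PV = 2.165989
  t = 5.0000: CF_t = 2.600000, DF = 0.816338, PV = 2.122478
  t = 5.5000: CF_t = 2.600000, DF = 0.799939, PV = 2.079842
  t = 6.0000: CF_t = 2.600000, DF = 0.783870, PV = 2.038061
  t = 6.5000: CF_t = 2.600000, DF = 0.768123, PV = 1.997120
  t = 7.0000: CF_t = 2.600000, DF = 0.752693, PV = 1.957002
  t = 7.5000: CF_t = 2.600000, DF = 0.737573, PV = 1.917689
  t = 8.0000: CF_t = 2.600000, DF = 0.722756, PV = 1.879166
  t = 8.5000: CF_t = 2.600000, DF = 0.708237, PV = 1.841417
  t = 9.0000: CF_t = 2.600000, DF = 0.694010, PV = 1.804426
  t = 9.5000: CF_t = 2.600000, DF = 0.680069, PV = 1.768179
  t = 10.0000: CF_t = 102.600000, DF = 0.666407, PV = 68.373400
Price P = sum_t PV_t = 108.950045
Macaulay numerator sum_t t * PV_t:
  t * PV_t at t = 0.5000: 1.273885
  t * PV_t at t = 1.0000: 2.496591
  t * PV_t at t = 1.5000: 3.669658
  t * PV_t at t = 2.0000: 4.794588
  t * PV_t at t = 2.5000: 5.872842
  t * PV_t at t = 3.0000: 6.905841
  t * PV_t at t = 3.5000: 7.894967
  t * PV_t at t = 4.0000: 8.841568
  t * PV_t at t = 4.5000: 9.746951
  t * PV_t at t = 5.0000: 10.612391
  t * PV_t at t = 5.5000: 11.439128
  t * PV_t at t = 6.0000: 12.228368
  t * PV_t at t = 6.5000: 12.981282
  t * PV_t at t = 7.0000: 13.699012
  t * PV_t at t = 7.5000: 14.382669
  t * PV_t at t = 8.0000: 15.033330
  t * PV_t at t = 8.5000: 15.652046
  t * PV_t at t = 9.0000: 16.239838
  t * PV_t at t = 9.5000: 16.797698
  t * PV_t at t = 10.0000: 683.734005
Macaulay duration D = (sum_t t * PV_t) / P = 874.296659 / 108.950045 = 8.024748

Answer: Macaulay duration = 8.0247 years


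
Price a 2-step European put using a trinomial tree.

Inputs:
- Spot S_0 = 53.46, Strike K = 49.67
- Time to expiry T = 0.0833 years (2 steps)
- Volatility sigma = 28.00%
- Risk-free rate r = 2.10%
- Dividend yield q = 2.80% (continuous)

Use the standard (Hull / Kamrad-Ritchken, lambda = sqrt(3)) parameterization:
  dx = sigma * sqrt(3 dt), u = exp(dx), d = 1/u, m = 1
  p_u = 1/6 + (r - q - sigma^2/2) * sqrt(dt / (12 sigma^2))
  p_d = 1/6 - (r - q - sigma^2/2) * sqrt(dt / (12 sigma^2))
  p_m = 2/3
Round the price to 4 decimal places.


Answer: Price = V(0,0) = 0.4734

Derivation:
dt = T/N = 0.041650; dx = sigma*sqrt(3*dt) = 0.098975
u = exp(dx) = 1.104039; d = 1/u = 0.905765
p_u = 0.156946, p_m = 0.666667, p_d = 0.176387
Discount per step: exp(-r*dt) = 0.999126
Stock lattice S(k, j) with j the centered position index:
  k=0: S(0,+0) = 53.4600
  k=1: S(1,-1) = 48.4222; S(1,+0) = 53.4600; S(1,+1) = 59.0219
  k=2: S(2,-2) = 43.8592; S(2,-1) = 48.4222; S(2,+0) = 53.4600; S(2,+1) = 59.0219; S(2,+2) = 65.1625
Terminal payoffs V(N, j) = max(K - S_T, 0):
  V(2,-2) = 5.810848; V(2,-1) = 1.247791; V(2,+0) = 0.000000; V(2,+1) = 0.000000; V(2,+2) = 0.000000
Backward induction: V(k, j) = exp(-r*dt) * [p_u * V(k+1, j+1) + p_m * V(k+1, j) + p_d * V(k+1, j-1)]
  V(1,-1) = exp(-r*dt) * [p_u*0.000000 + p_m*1.247791 + p_d*5.810848] = 1.855198
  V(1,+0) = exp(-r*dt) * [p_u*0.000000 + p_m*0.000000 + p_d*1.247791] = 0.219902
  V(1,+1) = exp(-r*dt) * [p_u*0.000000 + p_m*0.000000 + p_d*0.000000] = 0.000000
  V(0,+0) = exp(-r*dt) * [p_u*0.000000 + p_m*0.219902 + p_d*1.855198] = 0.473421


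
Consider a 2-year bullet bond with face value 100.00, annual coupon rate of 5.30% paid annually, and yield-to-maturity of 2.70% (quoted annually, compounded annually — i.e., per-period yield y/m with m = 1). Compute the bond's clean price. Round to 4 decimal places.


Answer: Price = 104.9967

Derivation:
Coupon per period c = face * coupon_rate / m = 5.300000
Periods per year m = 1; per-period yield y/m = 0.027000
Number of cashflows N = 2
Cashflows (t years, CF_t, discount factor 1/(1+y/m)^(m*t), PV):
  t = 1.0000: CF_t = 5.300000, DF = 0.973710, PV = 5.160662
  t = 2.0000: CF_t = 105.300000, DF = 0.948111, PV = 99.836072
Price P = sum_t PV_t = 104.996734


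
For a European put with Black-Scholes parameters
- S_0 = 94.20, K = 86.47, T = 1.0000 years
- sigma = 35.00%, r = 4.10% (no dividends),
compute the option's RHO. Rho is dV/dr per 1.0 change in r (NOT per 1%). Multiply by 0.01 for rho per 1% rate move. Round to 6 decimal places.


d1 = 0.5367789960; d2 = 0.1867789960
phi(d1) = 0.3454164880; exp(-qT) = 1.0000000000; exp(-rT) = 0.9598291299
N(-d2) = 0.4259169579
Rho = -K*T*exp(-rT)*N(-d2) = -86.4700 * 1.0000 * 0.9598291299 * 0.4259169579 = -35.349585

Answer: Rho = -35.349585


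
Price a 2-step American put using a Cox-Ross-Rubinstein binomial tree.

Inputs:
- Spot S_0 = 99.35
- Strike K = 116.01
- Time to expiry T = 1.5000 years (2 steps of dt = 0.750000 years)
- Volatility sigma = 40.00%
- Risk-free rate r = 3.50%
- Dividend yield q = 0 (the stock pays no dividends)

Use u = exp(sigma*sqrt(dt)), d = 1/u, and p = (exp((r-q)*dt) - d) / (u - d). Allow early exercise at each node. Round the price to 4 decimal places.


dt = T/N = 0.750000
u = exp(sigma*sqrt(dt)) = 1.413982; d = 1/u = 0.707222
p = (exp((r-q)*dt) - d) / (u - d) = 0.451886
Discount per step: exp(-r*dt) = 0.974092
Stock lattice S(k, i) with i counting down-moves:
  k=0: S(0,0) = 99.3500
  k=1: S(1,0) = 140.4792; S(1,1) = 70.2625
  k=2: S(2,0) = 198.6351; S(2,1) = 99.3500; S(2,2) = 49.6912
Terminal payoffs V(N, i) = max(K - S_T, 0):
  V(2,0) = 0.000000; V(2,1) = 16.660000; V(2,2) = 66.318761
Backward induction: V(k, i) = exp(-r*dt) * [p * V(k+1, i) + (1-p) * V(k+1, i+1)]; then take max(V_cont, immediate exercise) for American.
  V(1,0) = exp(-r*dt) * [p*0.000000 + (1-p)*16.660000] = 8.894989; exercise = 0.000000; V(1,0) = max -> 8.894989
  V(1,1) = exp(-r*dt) * [p*16.660000 + (1-p)*66.318761] = 42.741818; exercise = 45.747459; V(1,1) = max -> 45.747459
  V(0,0) = exp(-r*dt) * [p*8.894989 + (1-p)*45.747459] = 28.340543; exercise = 16.660000; V(0,0) = max -> 28.340543

Answer: Price = V(0,0) = 28.3405


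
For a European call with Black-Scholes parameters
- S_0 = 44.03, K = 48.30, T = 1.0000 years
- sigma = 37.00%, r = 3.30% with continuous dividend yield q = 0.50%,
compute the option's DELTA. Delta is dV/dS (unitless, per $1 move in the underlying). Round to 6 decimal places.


Answer: Delta = 0.501679

Derivation:
d1 = 0.0105125922; d2 = -0.3594874078
phi(d1) = 0.3989202365; exp(-qT) = 0.9950124792; exp(-rT) = 0.9675385596
N(d1) = 0.5041938403
Delta = exp(-qT) * N(d1) = 0.9950124792 * 0.5041938403 = 0.501679


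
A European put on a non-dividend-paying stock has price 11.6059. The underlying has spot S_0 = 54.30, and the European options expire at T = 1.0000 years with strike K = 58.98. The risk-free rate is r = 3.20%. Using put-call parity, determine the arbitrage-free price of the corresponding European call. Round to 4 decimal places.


Answer: Call price = 8.7834

Derivation:
Put-call parity: C - P = S_0 * exp(-qT) - K * exp(-rT).
S_0 * exp(-qT) = 54.3000 * 1.00000000 = 54.30000000
K * exp(-rT) = 58.9800 * 0.96850658 = 57.12251821
C = P + S*exp(-qT) - K*exp(-rT)
C = 11.6059 + 54.30000000 - 57.12251821 = 8.7834


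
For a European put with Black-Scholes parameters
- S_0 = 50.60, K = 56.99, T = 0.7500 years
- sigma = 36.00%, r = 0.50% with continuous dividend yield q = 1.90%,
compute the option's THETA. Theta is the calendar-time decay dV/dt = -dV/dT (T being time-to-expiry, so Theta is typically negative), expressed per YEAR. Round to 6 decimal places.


Answer: Theta = -4.367205

Derivation:
d1 = -0.2592438628; d2 = -0.5710130082
phi(d1) = 0.3857590900; exp(-qT) = 0.9858510507; exp(-rT) = 0.9962570225
Theta = -S*exp(-qT)*phi(d1)*sigma/(2*sqrt(T)) + r*K*exp(-rT)*N(-d2) - q*S*exp(-qT)*N(-d1)
N(-d1) = 0.6022764550; N(-d2) = 0.7160045874; sqrt(T) = 0.8660254038
Term 1 = -50.6000 * 0.9858510507 * 0.3857590900 * 0.3600 / (2 * 0.8660254038) = -3.9996304161
Term 2 = 0.0050 * 56.9900 * 0.9962570225 * 0.7160045874 = 0.2032618443
Term 3 = -0.0190 * 50.6000 * 0.9858510507 * 0.6022764550 = -0.5708359378
Theta = -3.9996304161 + (0.2032618443) + (-0.5708359378) = -4.367205


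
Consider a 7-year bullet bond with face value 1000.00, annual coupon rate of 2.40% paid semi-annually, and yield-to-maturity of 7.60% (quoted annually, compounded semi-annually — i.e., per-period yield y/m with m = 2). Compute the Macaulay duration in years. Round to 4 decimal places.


Coupon per period c = face * coupon_rate / m = 12.000000
Periods per year m = 2; per-period yield y/m = 0.038000
Number of cashflows N = 14
Cashflows (t years, CF_t, discount factor 1/(1+y/m)^(m*t), PV):
  t = 0.5000: CF_t = 12.000000, DF = 0.963391, PV = 11.560694
  t = 1.0000: CF_t = 12.000000, DF = 0.928122, PV = 11.137470
  t = 1.5000: CF_t = 12.000000, DF = 0.894145, PV = 10.729740
  t = 2.0000: CF_t = 12.000000, DF = 0.861411, PV = 10.336936
  t = 2.5000: CF_t = 12.000000, DF = 0.829876, PV = 9.958513
  t = 3.0000: CF_t = 12.000000, DF = 0.799495, PV = 9.593943
  t = 3.5000: CF_t = 12.000000, DF = 0.770227, PV = 9.242719
  t = 4.0000: CF_t = 12.000000, DF = 0.742030, PV = 8.904354
  t = 4.5000: CF_t = 12.000000, DF = 0.714865, PV = 8.578376
  t = 5.0000: CF_t = 12.000000, DF = 0.688694, PV = 8.264331
  t = 5.5000: CF_t = 12.000000, DF = 0.663482, PV = 7.961783
  t = 6.0000: CF_t = 12.000000, DF = 0.639193, PV = 7.670312
  t = 6.5000: CF_t = 12.000000, DF = 0.615793, PV = 7.389510
  t = 7.0000: CF_t = 1012.000000, DF = 0.593249, PV = 600.368038
Price P = sum_t PV_t = 721.696718
Macaulay numerator sum_t t * PV_t:
  t * PV_t at t = 0.5000: 5.780347
  t * PV_t at t = 1.0000: 11.137470
  t * PV_t at t = 1.5000: 16.094610
  t * PV_t at t = 2.0000: 20.673872
  t * PV_t at t = 2.5000: 24.896282
  t * PV_t at t = 3.0000: 28.781828
  t * PV_t at t = 3.5000: 32.349518
  t * PV_t at t = 4.0000: 35.617416
  t * PV_t at t = 4.5000: 38.602691
  t * PV_t at t = 5.0000: 41.321656
  t * PV_t at t = 5.5000: 43.789809
  t * PV_t at t = 6.0000: 46.021869
  t * PV_t at t = 6.5000: 48.031816
  t * PV_t at t = 7.0000: 4202.576264
Macaulay duration D = (sum_t t * PV_t) / P = 4595.675447 / 721.696718 = 6.367876

Answer: Macaulay duration = 6.3679 years


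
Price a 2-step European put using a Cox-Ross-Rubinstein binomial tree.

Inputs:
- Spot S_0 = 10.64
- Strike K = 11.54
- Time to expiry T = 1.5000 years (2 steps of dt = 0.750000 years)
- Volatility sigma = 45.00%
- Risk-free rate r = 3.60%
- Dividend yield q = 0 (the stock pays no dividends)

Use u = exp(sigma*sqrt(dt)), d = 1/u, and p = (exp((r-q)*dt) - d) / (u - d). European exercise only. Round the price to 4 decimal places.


Answer: Price = V(0,0) = 2.4125

Derivation:
dt = T/N = 0.750000
u = exp(sigma*sqrt(dt)) = 1.476555; d = 1/u = 0.677252
p = (exp((r-q)*dt) - d) / (u - d) = 0.438026
Discount per step: exp(-r*dt) = 0.973361
Stock lattice S(k, i) with i counting down-moves:
  k=0: S(0,0) = 10.6400
  k=1: S(1,0) = 15.7105; S(1,1) = 7.2060
  k=2: S(2,0) = 23.1975; S(2,1) = 10.6400; S(2,2) = 4.8803
Terminal payoffs V(N, i) = max(K - S_T, 0):
  V(2,0) = 0.000000; V(2,1) = 0.900000; V(2,2) = 6.659744
Backward induction: V(k, i) = exp(-r*dt) * [p * V(k+1, i) + (1-p) * V(k+1, i+1)].
  V(1,0) = exp(-r*dt) * [p*0.000000 + (1-p)*0.900000] = 0.492303
  V(1,1) = exp(-r*dt) * [p*0.900000 + (1-p)*6.659744] = 4.026624
  V(0,0) = exp(-r*dt) * [p*0.492303 + (1-p)*4.026624] = 2.412474


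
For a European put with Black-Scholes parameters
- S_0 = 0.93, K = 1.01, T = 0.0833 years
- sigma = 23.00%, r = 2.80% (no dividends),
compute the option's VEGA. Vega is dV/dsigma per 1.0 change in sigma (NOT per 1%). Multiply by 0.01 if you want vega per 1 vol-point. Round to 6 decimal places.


d1 = -1.1747964511; d2 = -1.2411784517
phi(d1) = 0.2000852239; exp(-qT) = 1.0000000000; exp(-rT) = 0.9976703179
Vega = S * exp(-qT) * phi(d1) * sqrt(T) = 0.9300 * 1.0000000000 * 0.2000852239 * 0.2886173938 = 0.053706

Answer: Vega = 0.053706


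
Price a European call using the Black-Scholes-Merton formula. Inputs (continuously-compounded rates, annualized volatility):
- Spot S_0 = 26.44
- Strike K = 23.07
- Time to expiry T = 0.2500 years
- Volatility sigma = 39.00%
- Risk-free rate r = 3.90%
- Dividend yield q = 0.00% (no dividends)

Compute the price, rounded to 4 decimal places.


Answer: Price = 4.2216

Derivation:
d1 = (ln(S/K) + (r - q + 0.5*sigma^2) * T) / (sigma * sqrt(T)) = 0.84670483
d2 = d1 - sigma * sqrt(T) = 0.65170483
exp(-rT) = 0.99029738; exp(-qT) = 1.00000000
C = S_0 * exp(-qT) * N(d1) - K * exp(-rT) * N(d2)
N(d1) = 0.80142017; N(d2) = 0.74270420
C = 26.4400 * 1.00000000 * 0.80142017 - 23.0700 * 0.99029738 * 0.74270420 = 4.2216


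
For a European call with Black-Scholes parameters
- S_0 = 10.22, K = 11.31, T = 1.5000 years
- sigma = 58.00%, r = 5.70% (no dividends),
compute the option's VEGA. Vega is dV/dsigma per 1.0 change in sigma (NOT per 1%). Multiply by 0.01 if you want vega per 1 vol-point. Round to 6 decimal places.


Answer: Vega = 4.724385

Derivation:
d1 = 0.3328762166; d2 = -0.3774758088
phi(d1) = 0.3774406954; exp(-qT) = 1.0000000000; exp(-rT) = 0.9180531431
Vega = S * exp(-qT) * phi(d1) * sqrt(T) = 10.2200 * 1.0000000000 * 0.3774406954 * 1.2247448714 = 4.724385


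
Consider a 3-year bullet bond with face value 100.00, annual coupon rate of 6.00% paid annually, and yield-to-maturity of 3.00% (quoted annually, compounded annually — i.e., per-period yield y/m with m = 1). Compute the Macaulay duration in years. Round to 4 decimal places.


Coupon per period c = face * coupon_rate / m = 6.000000
Periods per year m = 1; per-period yield y/m = 0.030000
Number of cashflows N = 3
Cashflows (t years, CF_t, discount factor 1/(1+y/m)^(m*t), PV):
  t = 1.0000: CF_t = 6.000000, DF = 0.970874, PV = 5.825243
  t = 2.0000: CF_t = 6.000000, DF = 0.942596, PV = 5.655575
  t = 3.0000: CF_t = 106.000000, DF = 0.915142, PV = 97.005016
Price P = sum_t PV_t = 108.485834
Macaulay numerator sum_t t * PV_t:
  t * PV_t at t = 1.0000: 5.825243
  t * PV_t at t = 2.0000: 11.311151
  t * PV_t at t = 3.0000: 291.015048
Macaulay duration D = (sum_t t * PV_t) / P = 308.151441 / 108.485834 = 2.840476

Answer: Macaulay duration = 2.8405 years


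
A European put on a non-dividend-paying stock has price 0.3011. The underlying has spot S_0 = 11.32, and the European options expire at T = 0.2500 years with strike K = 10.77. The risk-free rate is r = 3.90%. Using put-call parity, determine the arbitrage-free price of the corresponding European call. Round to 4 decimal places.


Answer: Call price = 0.9556

Derivation:
Put-call parity: C - P = S_0 * exp(-qT) - K * exp(-rT).
S_0 * exp(-qT) = 11.3200 * 1.00000000 = 11.32000000
K * exp(-rT) = 10.7700 * 0.99029738 = 10.66550275
C = P + S*exp(-qT) - K*exp(-rT)
C = 0.3011 + 11.32000000 - 10.66550275 = 0.9556


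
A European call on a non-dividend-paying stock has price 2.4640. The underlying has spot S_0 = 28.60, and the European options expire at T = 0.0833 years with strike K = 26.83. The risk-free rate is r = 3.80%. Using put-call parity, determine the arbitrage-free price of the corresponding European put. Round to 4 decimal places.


Put-call parity: C - P = S_0 * exp(-qT) - K * exp(-rT).
S_0 * exp(-qT) = 28.6000 * 1.00000000 = 28.60000000
K * exp(-rT) = 26.8300 * 0.99683960 = 26.74520659
P = C - S*exp(-qT) + K*exp(-rT)
P = 2.4640 - 28.60000000 + 26.74520659 = 0.6092

Answer: Put price = 0.6092


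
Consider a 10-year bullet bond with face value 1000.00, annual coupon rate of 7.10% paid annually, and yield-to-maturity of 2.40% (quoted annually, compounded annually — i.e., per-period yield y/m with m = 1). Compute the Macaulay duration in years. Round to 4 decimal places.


Coupon per period c = face * coupon_rate / m = 71.000000
Periods per year m = 1; per-period yield y/m = 0.024000
Number of cashflows N = 10
Cashflows (t years, CF_t, discount factor 1/(1+y/m)^(m*t), PV):
  t = 1.0000: CF_t = 71.000000, DF = 0.976562, PV = 69.335938
  t = 2.0000: CF_t = 71.000000, DF = 0.953674, PV = 67.710876
  t = 3.0000: CF_t = 71.000000, DF = 0.931323, PV = 66.123903
  t = 4.0000: CF_t = 71.000000, DF = 0.909495, PV = 64.574124
  t = 5.0000: CF_t = 71.000000, DF = 0.888178, PV = 63.060668
  t = 6.0000: CF_t = 71.000000, DF = 0.867362, PV = 61.582683
  t = 7.0000: CF_t = 71.000000, DF = 0.847033, PV = 60.139339
  t = 8.0000: CF_t = 71.000000, DF = 0.827181, PV = 58.729823
  t = 9.0000: CF_t = 71.000000, DF = 0.807794, PV = 57.353343
  t = 10.0000: CF_t = 1071.000000, DF = 0.788861, PV = 844.870029
Price P = sum_t PV_t = 1413.480727
Macaulay numerator sum_t t * PV_t:
  t * PV_t at t = 1.0000: 69.335938
  t * PV_t at t = 2.0000: 135.421753
  t * PV_t at t = 3.0000: 198.371708
  t * PV_t at t = 4.0000: 258.296495
  t * PV_t at t = 5.0000: 315.303339
  t * PV_t at t = 6.0000: 369.496100
  t * PV_t at t = 7.0000: 420.975375
  t * PV_t at t = 8.0000: 469.838588
  t * PV_t at t = 9.0000: 516.180089
  t * PV_t at t = 10.0000: 8448.700295
Macaulay duration D = (sum_t t * PV_t) / P = 11201.919680 / 1413.480727 = 7.925060

Answer: Macaulay duration = 7.9251 years


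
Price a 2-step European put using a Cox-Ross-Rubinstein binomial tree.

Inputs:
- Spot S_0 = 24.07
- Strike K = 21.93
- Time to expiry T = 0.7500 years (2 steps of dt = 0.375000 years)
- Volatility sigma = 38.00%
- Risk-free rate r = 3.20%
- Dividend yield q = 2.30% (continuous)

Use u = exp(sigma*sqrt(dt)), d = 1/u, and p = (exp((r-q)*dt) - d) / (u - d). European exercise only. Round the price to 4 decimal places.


Answer: Price = V(0,0) = 2.0184

Derivation:
dt = T/N = 0.375000
u = exp(sigma*sqrt(dt)) = 1.262005; d = 1/u = 0.792390
p = (exp((r-q)*dt) - d) / (u - d) = 0.449285
Discount per step: exp(-r*dt) = 0.988072
Stock lattice S(k, i) with i counting down-moves:
  k=0: S(0,0) = 24.0700
  k=1: S(1,0) = 30.3765; S(1,1) = 19.0728
  k=2: S(2,0) = 38.3352; S(2,1) = 24.0700; S(2,2) = 15.1131
Terminal payoffs V(N, i) = max(K - S_T, 0):
  V(2,0) = 0.000000; V(2,1) = 0.000000; V(2,2) = 6.816881
Backward induction: V(k, i) = exp(-r*dt) * [p * V(k+1, i) + (1-p) * V(k+1, i+1)].
  V(1,0) = exp(-r*dt) * [p*0.000000 + (1-p)*0.000000] = 0.000000
  V(1,1) = exp(-r*dt) * [p*0.000000 + (1-p)*6.816881] = 3.709380
  V(0,0) = exp(-r*dt) * [p*0.000000 + (1-p)*3.709380] = 2.018446


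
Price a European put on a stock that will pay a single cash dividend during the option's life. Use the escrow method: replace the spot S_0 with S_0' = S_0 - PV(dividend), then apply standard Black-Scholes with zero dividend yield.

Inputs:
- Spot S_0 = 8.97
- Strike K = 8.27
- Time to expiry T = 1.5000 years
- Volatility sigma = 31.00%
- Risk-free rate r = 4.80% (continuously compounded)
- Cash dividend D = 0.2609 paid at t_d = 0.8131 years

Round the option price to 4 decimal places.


PV(D) = D * exp(-r * t_d) = 0.2609 * 0.96172301 = 0.25091353
S_0' = S_0 - PV(D) = 8.9700 - 0.25091353 = 8.71908647
d1 = (ln(S_0'/K) + (r + sigma^2/2)*T) / (sigma*sqrt(T)) = 0.51875178
d2 = d1 - sigma*sqrt(T) = 0.13908087
exp(-rT) = 0.93053090
N(-d1) = 0.30196692; N(-d2) = 0.44469312
P = K * exp(-rT) * N(-d2) - S_0' * N(-d1) = 8.2700 * 0.93053090 * 0.44469312 - 8.71908647 * 0.30196692 = 0.7893

Answer: Price = 0.7893


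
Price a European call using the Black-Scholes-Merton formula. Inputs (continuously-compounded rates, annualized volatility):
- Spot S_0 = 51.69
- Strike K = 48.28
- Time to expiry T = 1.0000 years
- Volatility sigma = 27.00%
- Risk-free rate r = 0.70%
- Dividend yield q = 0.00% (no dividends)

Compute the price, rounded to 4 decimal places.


Answer: Price = 7.4282

Derivation:
d1 = (ln(S/K) + (r - q + 0.5*sigma^2) * T) / (sigma * sqrt(T)) = 0.41369238
d2 = d1 - sigma * sqrt(T) = 0.14369238
exp(-rT) = 0.99302444; exp(-qT) = 1.00000000
C = S_0 * exp(-qT) * N(d1) - K * exp(-rT) * N(d2)
N(d1) = 0.66045030; N(d2) = 0.55712831
C = 51.6900 * 1.00000000 * 0.66045030 - 48.2800 * 0.99302444 * 0.55712831 = 7.4282


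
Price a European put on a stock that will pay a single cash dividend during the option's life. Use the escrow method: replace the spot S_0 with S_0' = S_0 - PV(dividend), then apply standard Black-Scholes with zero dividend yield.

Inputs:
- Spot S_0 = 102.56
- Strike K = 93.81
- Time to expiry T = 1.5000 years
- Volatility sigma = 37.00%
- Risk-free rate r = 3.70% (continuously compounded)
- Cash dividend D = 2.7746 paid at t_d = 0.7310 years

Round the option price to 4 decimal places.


Answer: Price = 11.9058

Derivation:
PV(D) = D * exp(-r * t_d) = 2.7746 * 0.97331549 = 2.70056117
S_0' = S_0 - PV(D) = 102.5600 - 2.70056117 = 99.85943883
d1 = (ln(S_0'/K) + (r + sigma^2/2)*T) / (sigma*sqrt(T)) = 0.48695663
d2 = d1 - sigma*sqrt(T) = 0.03380103
exp(-rT) = 0.94601202
N(-d1) = 0.31314453; N(-d2) = 0.48651791
P = K * exp(-rT) * N(-d2) - S_0' * N(-d1) = 93.8100 * 0.94601202 * 0.48651791 - 99.85943883 * 0.31314453 = 11.9058


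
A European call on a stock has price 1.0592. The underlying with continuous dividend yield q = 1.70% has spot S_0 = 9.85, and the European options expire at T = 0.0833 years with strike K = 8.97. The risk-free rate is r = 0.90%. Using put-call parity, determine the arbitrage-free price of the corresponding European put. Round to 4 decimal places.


Put-call parity: C - P = S_0 * exp(-qT) - K * exp(-rT).
S_0 * exp(-qT) = 9.8500 * 0.99858490 = 9.83606129
K * exp(-rT) = 8.9700 * 0.99925058 = 8.96327771
P = C - S*exp(-qT) + K*exp(-rT)
P = 1.0592 - 9.83606129 + 8.96327771 = 0.1864

Answer: Put price = 0.1864


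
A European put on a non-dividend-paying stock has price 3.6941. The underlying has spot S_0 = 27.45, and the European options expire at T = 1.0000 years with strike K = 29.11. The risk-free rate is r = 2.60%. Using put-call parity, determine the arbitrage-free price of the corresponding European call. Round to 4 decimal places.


Put-call parity: C - P = S_0 * exp(-qT) - K * exp(-rT).
S_0 * exp(-qT) = 27.4500 * 1.00000000 = 27.45000000
K * exp(-rT) = 29.1100 * 0.97433509 = 28.36289446
C = P + S*exp(-qT) - K*exp(-rT)
C = 3.6941 + 27.45000000 - 28.36289446 = 2.7812

Answer: Call price = 2.7812
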